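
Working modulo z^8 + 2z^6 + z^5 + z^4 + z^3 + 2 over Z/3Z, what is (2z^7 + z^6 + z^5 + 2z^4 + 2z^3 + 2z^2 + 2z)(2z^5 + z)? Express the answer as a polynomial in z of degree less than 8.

Multiply in Z/3Z[z]: (2z^7 + z^6 + z^5 + 2z^4 + 2z^3 + 2z^2 + 2z)·(2z^5 + z) = z^12 + 2z^11 + 2z^10 + z^9 + 2z^7 + 2z^6 + 2z^5 + 2z^4 + 2z^3 + 2z^2.
Reduce using z^8 ≡ z^6 + 2z^5 + 2z^4 + 2z^3 + 1 (mod z^8 + 2z^6 + z^5 + z^4 + z^3 + 2).
Reduced: z^7 + z^6 + z^4 + z^3 + 2z^2 + 2z.

z^7 + z^6 + z^4 + z^3 + 2z^2 + 2z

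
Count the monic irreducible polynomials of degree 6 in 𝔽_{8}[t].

43596

x^(8^6) − x is the product of all monic irreducibles of degree dividing 6; Möbius inversion gives N = (1/6) Σ μ(6/d)·8^d.
Divisors of 6: 1, 2, 3, 6; μ(6/d) for each: 1, -1, -1, 1.
Σ = 8^1 − 8^2 − 8^3 + 8^6 = 261576.
N = 261576/6 = 43596.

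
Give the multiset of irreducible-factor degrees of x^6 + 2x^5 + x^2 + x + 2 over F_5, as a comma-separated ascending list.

Write f(x) = x^6 + 2x^5 + x^2 + x + 2.
Roots in F_5: f(0) = 2; f(1) = 2; f(2) = 1; f(3) = 4; f(4) = 1.
Complete factorization: f(x) = (x^3 + x + 1)·(x^3 + 2x^2 + 4x + 2).
Factor degrees with multiplicity: 3 + 3 = 6.

3, 3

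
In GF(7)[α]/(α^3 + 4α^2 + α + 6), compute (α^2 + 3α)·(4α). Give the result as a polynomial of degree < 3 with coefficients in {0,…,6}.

3α^2 + 3α + 4

Multiply in GF(7)[α]: (α^2 + 3α)·(4α) = 4α^3 + 5α^2.
Reduce using α^3 ≡ 3α^2 + 6α + 1 (mod α^3 + 4α^2 + α + 6).
Reduced: 3α^2 + 3α + 4.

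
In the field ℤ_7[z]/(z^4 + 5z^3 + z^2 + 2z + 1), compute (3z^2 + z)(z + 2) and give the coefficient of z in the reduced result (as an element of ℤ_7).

Multiply in ℤ_7[z]: (3z^2 + z)·(z + 2) = 3z^3 + 2z.
Reduced: 3z^3 + 2z.

2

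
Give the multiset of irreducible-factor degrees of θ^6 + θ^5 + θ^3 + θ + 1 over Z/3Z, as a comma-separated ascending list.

6

Write h(θ) = θ^6 + θ^5 + θ^3 + θ + 1.
Roots in Z/3Z: h(0) = 1; h(1) = 2; h(2) = 2.
Complete factorization: h(θ) = (θ^6 + θ^5 + θ^3 + θ + 1).
Factor degrees with multiplicity: 6 = 6.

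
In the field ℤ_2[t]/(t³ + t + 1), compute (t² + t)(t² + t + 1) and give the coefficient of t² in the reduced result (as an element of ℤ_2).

1

Multiply in ℤ_2[t]: (t² + t)·(t² + t + 1) = t⁴ + t.
Reduce using t³ ≡ t + 1 (mod t³ + t + 1).
Reduced: t².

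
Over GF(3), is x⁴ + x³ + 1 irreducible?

No

Write m(x) = x⁴ + x³ + 1.
Check for roots in GF(3): m(0) = 1; m(1) = 0 → root; m(2) = 1.
m(1) = 0, so (x − 1) divides m(x); m is reducible.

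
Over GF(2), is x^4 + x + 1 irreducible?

Yes

Write f(x) = x^4 + x + 1.
Check for roots in GF(2): f(0) = 1; f(1) = 1.
No roots, so no linear factors.
Monic irreducibles of degree 2 over GF(2): x^2 + x + 1.
None of them divide f (all give nonzero remainder).
No irreducible factor of degree ≤ 2 exists, so f is irreducible over GF(2).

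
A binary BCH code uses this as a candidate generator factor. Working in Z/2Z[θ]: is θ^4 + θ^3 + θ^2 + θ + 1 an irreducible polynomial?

Yes

Write m(θ) = θ^4 + θ^3 + θ^2 + θ + 1.
Check for roots in Z/2Z: m(0) = 1; m(1) = 1.
No roots, so no linear factors.
Monic irreducibles of degree 2 over GF(2): θ^2 + θ + 1.
None of them divide m (all give nonzero remainder).
No irreducible factor of degree ≤ 2 exists, so m is irreducible over GF(2).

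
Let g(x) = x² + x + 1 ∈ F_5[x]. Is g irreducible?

Check for roots in F_5: g(0) = 1; g(1) = 3; g(2) = 2; g(3) = 3; g(4) = 1.
No roots. A degree-2 polynomial over a field with no linear factor is irreducible.

Yes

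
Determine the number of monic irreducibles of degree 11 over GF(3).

16104

By the necklace-counting formula, N_3(11) = (1/11) Σ_{d|11} μ(11/d)·3^d.
Divisors of 11: 1, 11; μ(11/d) for each: -1, 1.
Σ = − 3^1 + 3^11 = 177144.
N = 177144/11 = 16104.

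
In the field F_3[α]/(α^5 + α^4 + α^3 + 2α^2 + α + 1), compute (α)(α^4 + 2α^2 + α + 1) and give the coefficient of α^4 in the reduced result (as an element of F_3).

Multiply in F_3[α]: (α)·(α^4 + 2α^2 + α + 1) = α^5 + 2α^3 + α^2 + α.
Reduce using α^5 ≡ 2α^4 + 2α^3 + α^2 + 2α + 2 (mod α^5 + α^4 + α^3 + 2α^2 + α + 1).
Reduced: 2α^4 + α^3 + 2α^2 + 2.

2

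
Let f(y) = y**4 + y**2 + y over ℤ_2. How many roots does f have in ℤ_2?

1

Evaluate at each of the 2 elements of ℤ_2:
f(0) = 0 → root; f(1) = 1.
Roots: {0}.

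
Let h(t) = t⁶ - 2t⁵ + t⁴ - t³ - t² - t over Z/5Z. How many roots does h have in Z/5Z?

3

Evaluate at each of the 5 elements of Z/5Z:
h(0) = 0 → root; h(1) = 2; h(2) = 2; h(3) = 0 → root; h(4) = 0 → root.
Roots: {0, 3, 4}.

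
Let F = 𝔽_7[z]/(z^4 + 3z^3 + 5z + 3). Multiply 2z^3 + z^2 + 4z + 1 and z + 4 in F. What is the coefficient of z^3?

Multiply in 𝔽_7[z]: (2z^3 + z^2 + 4z + 1)·(z + 4) = 2z^4 + 2z^3 + z^2 + 3z + 4.
Reduce using z^4 ≡ 4z^3 + 2z + 4 (mod z^4 + 3z^3 + 5z + 3).
Reduced: 3z^3 + z^2 + 5.

3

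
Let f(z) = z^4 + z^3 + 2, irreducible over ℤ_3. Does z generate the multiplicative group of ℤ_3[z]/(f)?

Yes

|GF(3^4)^×| = 3^4 − 1 = 80. Prime factorization: 80 = 2^4·5.
f is primitive ⇔ z has order 80 in GF(3)[z]/(f), i.e. z^(80/q) ≠ 1 for each prime q | 80.
z^(40) mod f = 2.
z^(16) mod f = 2z^2 + 2z + 2.
None equal 1, so z has full order 80; f is primitive.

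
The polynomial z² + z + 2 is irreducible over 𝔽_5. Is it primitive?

Yes

Write f(z) = z² + z + 2.
|GF(5^2)^×| = 5^2 − 1 = 24. Prime factorization: 24 = 2^3·3.
f is primitive ⇔ z has order 24 in GF(5)[z]/(f), i.e. z^(24/q) ≠ 1 for each prime q | 24.
z^(12) mod f = 4.
z^(8) mod f = 3z + 1.
None equal 1, so z has full order 24; f is primitive.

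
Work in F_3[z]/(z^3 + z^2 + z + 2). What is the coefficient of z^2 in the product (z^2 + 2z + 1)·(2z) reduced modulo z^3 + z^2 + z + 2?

Multiply in F_3[z]: (z^2 + 2z + 1)·(2z) = 2z^3 + z^2 + 2z.
Reduce using z^3 ≡ 2z^2 + 2z + 1 (mod z^3 + z^2 + z + 2).
Reduced: 2z^2 + 2.

2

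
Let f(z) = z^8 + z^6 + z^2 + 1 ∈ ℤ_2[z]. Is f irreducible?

No

Check for roots in ℤ_2: f(0) = 1; f(1) = 0 → root.
f(1) = 0, so (z − 1) divides f(z); f is reducible.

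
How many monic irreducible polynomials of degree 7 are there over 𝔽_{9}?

Gauss's count: N_{9}(7) = (1/7) Σ_{d|7} μ(7/d)·9^d.
Divisors of 7: 1, 7; μ(7/d) for each: -1, 1.
Σ = − 9^1 + 9^7 = 4782960.
N = 4782960/7 = 683280.

683280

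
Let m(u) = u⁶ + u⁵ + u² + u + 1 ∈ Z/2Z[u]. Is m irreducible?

Check for roots in Z/2Z: m(0) = 1; m(1) = 1.
No roots, so no linear factors.
Monic irreducibles of degree 2 over GF(2): u² + u + 1.
None of them divide m (all give nonzero remainder).
Monic irreducibles of degree 3 over GF(2): u³ + u + 1, u³ + u² + 1.
None of them divide m (all give nonzero remainder).
No irreducible factor of degree ≤ 3 exists, so m is irreducible over GF(2).

Yes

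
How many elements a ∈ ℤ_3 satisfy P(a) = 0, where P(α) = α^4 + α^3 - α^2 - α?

Evaluate at each of the 3 elements of ℤ_3:
P(0) = 0 → root; P(1) = 0 → root; P(2) = 0 → root.
Roots: {0, 1, 2}.

3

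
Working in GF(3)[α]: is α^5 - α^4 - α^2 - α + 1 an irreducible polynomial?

Write h(α) = α^5 - α^4 - α^2 - α + 1.
Check for roots in GF(3): h(0) = 1; h(1) = 2; h(2) = 2.
No roots, so no linear factors.
Monic irreducibles of degree 2 over GF(3): α^2 + 1, α^2 + α - 1, α^2 - α - 1.
None of them divide h (all give nonzero remainder).
No irreducible factor of degree ≤ 2 exists, so h is irreducible over GF(3).

Yes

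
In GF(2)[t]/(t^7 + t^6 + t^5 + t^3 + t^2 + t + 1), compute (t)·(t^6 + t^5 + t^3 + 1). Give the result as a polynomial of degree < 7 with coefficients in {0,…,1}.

t^5 + t^4 + t^3 + t^2 + 1

Multiply in GF(2)[t]: (t)·(t^6 + t^5 + t^3 + 1) = t^7 + t^6 + t^4 + t.
Reduce using t^7 ≡ t^6 + t^5 + t^3 + t^2 + t + 1 (mod t^7 + t^6 + t^5 + t^3 + t^2 + t + 1).
Reduced: t^5 + t^4 + t^3 + t^2 + 1.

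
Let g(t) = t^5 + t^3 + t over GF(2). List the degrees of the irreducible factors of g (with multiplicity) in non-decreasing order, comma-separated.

1, 2, 2

Roots in GF(2): g(0) = 0 → root; g(1) = 1.
Linear factors from roots: (t).
Complete factorization: g(t) = (t)·(t^2 + t + 1)^2.
Factor degrees with multiplicity: 1 + 2 + 2 = 5.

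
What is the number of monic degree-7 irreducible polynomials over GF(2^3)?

Gauss's count: N_{8}(7) = (1/7) Σ_{d|7} μ(7/d)·8^d.
Divisors of 7: 1, 7; μ(7/d) for each: -1, 1.
Σ = − 8^1 + 8^7 = 2097144.
N = 2097144/7 = 299592.

299592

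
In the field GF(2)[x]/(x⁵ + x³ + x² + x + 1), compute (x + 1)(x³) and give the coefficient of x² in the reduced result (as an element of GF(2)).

0

Multiply in GF(2)[x]: (x + 1)·(x³) = x⁴ + x³.
Reduced: x⁴ + x³.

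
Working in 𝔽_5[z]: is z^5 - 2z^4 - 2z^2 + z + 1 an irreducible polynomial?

Write P(z) = z^5 - 2z^4 - 2z^2 + z + 1.
Check for roots in 𝔽_5: P(0) = 1; P(1) = 4; P(2) = 0 → root; P(3) = 2; P(4) = 0 → root.
P(2) = 0, so (z − 2) divides P(z); P is reducible.

No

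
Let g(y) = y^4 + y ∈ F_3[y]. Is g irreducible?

No

Check for roots in F_3: g(0) = 0 → root; g(1) = 2; g(2) = 0 → root.
g(0) = 0, so (y) divides g(y); g is reducible.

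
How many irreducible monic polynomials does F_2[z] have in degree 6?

9

The number of monic irreducibles of degree 6 over GF(2) is (1/6)·Σ_{d∣6} μ(6/d) 2^d.
Divisors of 6: 1, 2, 3, 6; μ(6/d) for each: 1, -1, -1, 1.
Σ = 2^1 − 2^2 − 2^3 + 2^6 = 54.
N = 54/6 = 9.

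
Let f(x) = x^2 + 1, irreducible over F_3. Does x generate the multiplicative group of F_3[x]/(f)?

|GF(3^2)^×| = 3^2 − 1 = 8. Prime factorization: 8 = 2^3.
f is primitive ⇔ x has order 8 in GF(3)[x]/(f), i.e. x^(8/q) ≠ 1 for each prime q | 8.
x^(4) mod f = 1
Since x^(4) = 1, the order of x divides 4 < 8; not primitive.

No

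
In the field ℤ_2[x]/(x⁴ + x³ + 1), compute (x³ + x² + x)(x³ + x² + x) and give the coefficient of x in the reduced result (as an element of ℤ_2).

Multiply in ℤ_2[x]: (x³ + x² + x)·(x³ + x² + x) = x⁶ + x⁴ + x².
Reduce using x⁴ ≡ x³ + 1 (mod x⁴ + x³ + 1).
Reduced: x.

1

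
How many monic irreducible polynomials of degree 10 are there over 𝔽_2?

By the necklace-counting formula, N_2(10) = (1/10) Σ_{d|10} μ(10/d)·2^d.
Divisors of 10: 1, 2, 5, 10; μ(10/d) for each: 1, -1, -1, 1.
Σ = 2^1 − 2^2 − 2^5 + 2^10 = 990.
N = 990/10 = 99.

99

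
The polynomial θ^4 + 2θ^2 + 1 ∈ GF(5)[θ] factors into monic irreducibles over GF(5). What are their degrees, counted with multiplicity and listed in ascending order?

1, 1, 1, 1

Write g(θ) = θ^4 + 2θ^2 + 1.
Roots in GF(5): g(0) = 1; g(1) = 4; g(2) = 0 → root; g(3) = 0 → root; g(4) = 4.
Linear factors from roots: (θ - 2), (θ + 2).
Complete factorization: g(θ) = (θ + 2)^2·(θ - 2)^2.
Factor degrees with multiplicity: 1 + 1 + 1 + 1 = 4.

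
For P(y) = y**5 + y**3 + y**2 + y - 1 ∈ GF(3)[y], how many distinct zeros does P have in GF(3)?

Evaluate at each of the 3 elements of GF(3):
P(0) = 2; P(1) = 0 → root; P(2) = 0 → root.
Roots: {1, 2}.

2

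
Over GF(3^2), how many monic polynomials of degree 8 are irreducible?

5380020

By the necklace-counting formula, N_9(8) = (1/8) Σ_{d|8} μ(8/d)·9^d.
Divisors of 8: 1, 2, 4, 8; μ(8/d) for each: 0, 0, -1, 1.
Σ = − 9^4 + 9^8 = 43040160.
N = 43040160/8 = 5380020.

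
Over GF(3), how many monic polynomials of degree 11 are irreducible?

16104

By the necklace-counting formula, N_3(11) = (1/11) Σ_{d|11} μ(11/d)·3^d.
Divisors of 11: 1, 11; μ(11/d) for each: -1, 1.
Σ = − 3^1 + 3^11 = 177144.
N = 177144/11 = 16104.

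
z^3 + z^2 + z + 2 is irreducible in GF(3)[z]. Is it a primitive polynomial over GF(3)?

No

Write f(z) = z^3 + z^2 + z + 2.
|GF(3^3)^×| = 3^3 − 1 = 26. Prime factorization: 26 = 2·13.
f is primitive ⇔ z has order 26 in GF(3)[z]/(f), i.e. z^(26/q) ≠ 1 for each prime q | 26.
z^(13) mod f = 1
z^(2) mod f = z^2.
Since z^(13) = 1, the order of z divides 13 < 26; not primitive.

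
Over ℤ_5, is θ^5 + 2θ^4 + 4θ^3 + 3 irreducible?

Write f(θ) = θ^5 + 2θ^4 + 4θ^3 + 3.
Check for roots in ℤ_5: f(0) = 3; f(1) = 0 → root; f(2) = 4; f(3) = 1; f(4) = 0 → root.
f(1) = 0, so (θ − 1) divides f(θ); f is reducible.

No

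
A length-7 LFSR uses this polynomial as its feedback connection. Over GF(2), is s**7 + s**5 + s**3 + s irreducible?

No

Write h(s) = s**7 + s**5 + s**3 + s.
Check for roots in GF(2): h(0) = 0 → root; h(1) = 0 → root.
h(0) = 0, so (s) divides h(s); h is reducible.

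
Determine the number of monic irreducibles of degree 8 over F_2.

x^(2^8) − x is the product of all monic irreducibles of degree dividing 8; Möbius inversion gives N = (1/8) Σ μ(8/d)·2^d.
Divisors of 8: 1, 2, 4, 8; μ(8/d) for each: 0, 0, -1, 1.
Σ = − 2^4 + 2^8 = 240.
N = 240/8 = 30.

30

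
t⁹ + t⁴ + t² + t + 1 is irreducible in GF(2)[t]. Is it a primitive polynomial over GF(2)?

Write f(t) = t⁹ + t⁴ + t² + t + 1.
|GF(2^9)^×| = 2^9 − 1 = 511. Prime factorization: 511 = 7·73.
f is primitive ⇔ t has order 511 in GF(2)[t]/(f), i.e. t^(511/q) ≠ 1 for each prime q | 511.
t^(73) mod f = 1
t^(7) mod f = t⁷.
Since t^(73) = 1, the order of t divides 73 < 511; not primitive.

No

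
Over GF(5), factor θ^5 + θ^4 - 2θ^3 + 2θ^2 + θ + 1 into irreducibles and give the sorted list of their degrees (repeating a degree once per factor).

5

Write g(θ) = θ^5 + θ^4 - 2θ^3 + 2θ^2 + θ + 1.
Roots in GF(5): g(0) = 1; g(1) = 4; g(2) = 3; g(3) = 2; g(4) = 4.
Complete factorization: g(θ) = (θ^5 + θ^4 - 2θ^3 + 2θ^2 + θ + 1).
Factor degrees with multiplicity: 5 = 5.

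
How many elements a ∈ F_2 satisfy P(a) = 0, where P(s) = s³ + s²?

Evaluate at each of the 2 elements of F_2:
P(0) = 0 → root; P(1) = 0 → root.
Roots: {0, 1}.

2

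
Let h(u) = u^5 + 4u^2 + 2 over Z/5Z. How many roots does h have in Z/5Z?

2

Evaluate at each of the 5 elements of Z/5Z:
h(0) = 2; h(1) = 2; h(2) = 0 → root; h(3) = 1; h(4) = 0 → root.
Roots: {2, 4}.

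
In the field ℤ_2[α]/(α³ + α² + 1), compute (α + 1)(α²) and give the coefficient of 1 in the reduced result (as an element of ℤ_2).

1

Multiply in ℤ_2[α]: (α + 1)·(α²) = α³ + α².
Reduce using α³ ≡ α² + 1 (mod α³ + α² + 1).
Reduced: 1.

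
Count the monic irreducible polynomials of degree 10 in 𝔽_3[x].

5880

x^(3^10) − x is the product of all monic irreducibles of degree dividing 10; Möbius inversion gives N = (1/10) Σ μ(10/d)·3^d.
Divisors of 10: 1, 2, 5, 10; μ(10/d) for each: 1, -1, -1, 1.
Σ = 3^1 − 3^2 − 3^5 + 3^10 = 58800.
N = 58800/10 = 5880.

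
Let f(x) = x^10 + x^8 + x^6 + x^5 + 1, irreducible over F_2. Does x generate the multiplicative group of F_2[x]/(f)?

|GF(2^10)^×| = 2^10 − 1 = 1023. Prime factorization: 1023 = 3·11·31.
f is primitive ⇔ x has order 1023 in GF(2)[x]/(f), i.e. x^(1023/q) ≠ 1 for each prime q | 1023.
x^(341) mod f = x^8 + x^6 + x^5 + x^4 + x.
x^(93) mod f = 1
x^(33) mod f = x^7 + x^5 + x^3 + x^2 + 1.
Since x^(93) = 1, the order of x divides 93 < 1023; not primitive.

No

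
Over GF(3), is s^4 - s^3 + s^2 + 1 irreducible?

Yes

Write m(s) = s^4 - s^3 + s^2 + 1.
Check for roots in GF(3): m(0) = 1; m(1) = 2; m(2) = 1.
No roots, so no linear factors.
Monic irreducibles of degree 2 over GF(3): s^2 + 1, s^2 + s - 1, s^2 - s - 1.
None of them divide m (all give nonzero remainder).
No irreducible factor of degree ≤ 2 exists, so m is irreducible over GF(3).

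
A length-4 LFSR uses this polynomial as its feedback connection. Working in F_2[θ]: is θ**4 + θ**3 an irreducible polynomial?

No

Write g(θ) = θ**4 + θ**3.
Check for roots in F_2: g(0) = 0 → root; g(1) = 0 → root.
g(0) = 0, so (θ) divides g(θ); g is reducible.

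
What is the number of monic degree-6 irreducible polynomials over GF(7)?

19544

x^(7^6) − x is the product of all monic irreducibles of degree dividing 6; Möbius inversion gives N = (1/6) Σ μ(6/d)·7^d.
Divisors of 6: 1, 2, 3, 6; μ(6/d) for each: 1, -1, -1, 1.
Σ = 7^1 − 7^2 − 7^3 + 7^6 = 117264.
N = 117264/6 = 19544.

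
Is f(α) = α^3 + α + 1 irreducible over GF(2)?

Yes

Check for roots in GF(2): f(0) = 1; f(1) = 1.
No roots. A degree-3 polynomial over a field with no linear factor is irreducible.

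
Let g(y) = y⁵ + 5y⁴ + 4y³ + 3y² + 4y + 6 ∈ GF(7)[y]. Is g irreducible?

No

Check for roots in GF(7): g(0) = 6; g(1) = 2; g(2) = 2; g(3) = 3; g(4) = 5; g(5) = 5; g(6) = 5.
No roots, so no linear factors.
Degree-2 irreducible divisors: test the 21 monic irreducibles of degree 2 over GF(7).
y² + 3y + 6 divides g: g(y) = (y² + 3y + 6)·(y³ + 2y² + 6y + 1).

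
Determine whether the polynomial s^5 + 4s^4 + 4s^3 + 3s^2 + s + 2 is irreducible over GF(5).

Write h(s) = s^5 + 4s^4 + 4s^3 + 3s^2 + s + 2.
Check for roots in GF(5): h(0) = 2; h(1) = 0 → root; h(2) = 4; h(3) = 2; h(4) = 3.
h(1) = 0, so (s − 1) divides h(s); h is reducible.

No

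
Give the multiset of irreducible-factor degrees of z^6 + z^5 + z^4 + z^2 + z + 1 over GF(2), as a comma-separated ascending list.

Write h(z) = z^6 + z^5 + z^4 + z^2 + z + 1.
Roots in GF(2): h(0) = 1; h(1) = 0 → root.
Linear factors from roots: (z + 1).
Complete factorization: h(z) = (z + 1)^4·(z^2 + z + 1).
Factor degrees with multiplicity: 1 + 1 + 1 + 1 + 2 = 6.

1, 1, 1, 1, 2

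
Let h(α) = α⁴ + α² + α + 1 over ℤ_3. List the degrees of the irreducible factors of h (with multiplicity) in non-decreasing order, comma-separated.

Roots in ℤ_3: h(0) = 1; h(1) = 1; h(2) = 2.
Complete factorization: h(α) = (α⁴ + α² + α + 1).
Factor degrees with multiplicity: 4 = 4.

4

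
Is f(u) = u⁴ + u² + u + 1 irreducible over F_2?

No

Check for roots in F_2: f(0) = 1; f(1) = 0 → root.
f(1) = 0, so (u − 1) divides f(u); f is reducible.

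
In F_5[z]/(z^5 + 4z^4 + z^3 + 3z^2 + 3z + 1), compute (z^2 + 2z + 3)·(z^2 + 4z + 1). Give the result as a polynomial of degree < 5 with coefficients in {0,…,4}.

z^4 + z^3 + 2z^2 + 4z + 3

Multiply in F_5[z]: (z^2 + 2z + 3)·(z^2 + 4z + 1) = z^4 + z^3 + 2z^2 + 4z + 3.
Reduced: z^4 + z^3 + 2z^2 + 4z + 3.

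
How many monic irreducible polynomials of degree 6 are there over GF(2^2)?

By the necklace-counting formula, N_4(6) = (1/6) Σ_{d|6} μ(6/d)·4^d.
Divisors of 6: 1, 2, 3, 6; μ(6/d) for each: 1, -1, -1, 1.
Σ = 4^1 − 4^2 − 4^3 + 4^6 = 4020.
N = 4020/6 = 670.

670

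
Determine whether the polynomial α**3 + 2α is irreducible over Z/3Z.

Write m(α) = α**3 + 2α.
Check for roots in Z/3Z: m(0) = 0 → root; m(1) = 0 → root; m(2) = 0 → root.
m(0) = 0, so (α) divides m(α); m is reducible.

No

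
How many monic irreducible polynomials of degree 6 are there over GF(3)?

116

The number of monic irreducibles of degree 6 over GF(3) is (1/6)·Σ_{d∣6} μ(6/d) 3^d.
Divisors of 6: 1, 2, 3, 6; μ(6/d) for each: 1, -1, -1, 1.
Σ = 3^1 − 3^2 − 3^3 + 3^6 = 696.
N = 696/6 = 116.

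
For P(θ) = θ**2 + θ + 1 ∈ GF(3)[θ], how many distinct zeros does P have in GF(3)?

1

Evaluate at each of the 3 elements of GF(3):
P(0) = 1; P(1) = 0 → root; P(2) = 1.
Roots: {1}.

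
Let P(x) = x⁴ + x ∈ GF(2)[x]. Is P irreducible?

No

Check for roots in GF(2): P(0) = 0 → root; P(1) = 0 → root.
P(0) = 0, so (x) divides P(x); P is reducible.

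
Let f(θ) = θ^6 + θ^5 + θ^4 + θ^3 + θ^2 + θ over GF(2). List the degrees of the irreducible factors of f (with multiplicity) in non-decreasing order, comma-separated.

1, 1, 2, 2

Roots in GF(2): f(0) = 0 → root; f(1) = 0 → root.
Linear factors from roots: (θ), (θ + 1).
Complete factorization: f(θ) = (θ)·(θ + 1)·(θ^2 + θ + 1)^2.
Factor degrees with multiplicity: 1 + 1 + 2 + 2 = 6.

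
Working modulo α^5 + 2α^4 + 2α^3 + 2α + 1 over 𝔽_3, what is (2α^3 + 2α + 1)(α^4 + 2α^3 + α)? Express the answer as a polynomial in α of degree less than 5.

2α^4 + 2α^3 + 2α + 2

Multiply in 𝔽_3[α]: (2α^3 + 2α + 1)·(α^4 + 2α^3 + α) = 2α^7 + α^6 + 2α^5 + α^4 + 2α^3 + 2α^2 + α.
Reduce using α^5 ≡ α^4 + α^3 + α + 2 (mod α^5 + 2α^4 + 2α^3 + 2α + 1).
Reduced: 2α^4 + 2α^3 + 2α + 2.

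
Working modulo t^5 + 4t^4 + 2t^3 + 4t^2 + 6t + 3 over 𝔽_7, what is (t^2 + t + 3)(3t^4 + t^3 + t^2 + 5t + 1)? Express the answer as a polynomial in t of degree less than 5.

Multiply in 𝔽_7[t]: (t^2 + t + 3)·(3t^4 + t^3 + t^2 + 5t + 1) = 3t^6 + 4t^5 + 4t^4 + 2t^3 + 2t^2 + 2t + 3.
Reduce using t^5 ≡ 3t^4 + 5t^3 + 3t^2 + t + 4 (mod t^5 + 4t^4 + 2t^3 + 4t^2 + 6t + 3).
Reduced: 2t^4 + 6t^3 + 2t^2 + 6t + 6.

2t^4 + 6t^3 + 2t^2 + 6t + 6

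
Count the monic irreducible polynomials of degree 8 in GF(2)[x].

30

x^(2^8) − x is the product of all monic irreducibles of degree dividing 8; Möbius inversion gives N = (1/8) Σ μ(8/d)·2^d.
Divisors of 8: 1, 2, 4, 8; μ(8/d) for each: 0, 0, -1, 1.
Σ = − 2^4 + 2^8 = 240.
N = 240/8 = 30.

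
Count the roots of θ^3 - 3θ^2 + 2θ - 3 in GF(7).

1

Write P(θ) = θ^3 - 3θ^2 + 2θ - 3.
Evaluate at each of the 7 elements of GF(7):
P(0) = 4; P(1) = 4; P(2) = 4; P(3) = 3; P(4) = 0 → root; P(5) = 1; P(6) = 5.
Roots: {4}.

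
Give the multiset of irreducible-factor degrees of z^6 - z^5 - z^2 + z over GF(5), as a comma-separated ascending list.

Write g(z) = z^6 - z^5 - z^2 + z.
Roots in GF(5): g(0) = 0 → root; g(1) = 0 → root; g(2) = 0 → root; g(3) = 0 → root; g(4) = 0 → root.
Linear factors from roots: (z), (z - 1), (z - 2), (z + 2), (z + 1).
Complete factorization: g(z) = (z)·(z + 1)·(z + 2)·(z - 2)·(z - 1)^2.
Factor degrees with multiplicity: 1 + 1 + 1 + 1 + 1 + 1 = 6.

1, 1, 1, 1, 1, 1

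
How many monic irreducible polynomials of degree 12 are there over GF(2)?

335

Gauss's count: N_{2}(12) = (1/12) Σ_{d|12} μ(12/d)·2^d.
Divisors of 12: 1, 2, 3, 4, 6, 12; μ(12/d) for each: 0, 1, 0, -1, -1, 1.
Σ = 2^2 − 2^4 − 2^6 + 2^12 = 4020.
N = 4020/12 = 335.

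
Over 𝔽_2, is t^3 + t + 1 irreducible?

Write P(t) = t^3 + t + 1.
Check for roots in 𝔽_2: P(0) = 1; P(1) = 1.
No roots. A degree-3 polynomial over a field with no linear factor is irreducible.

Yes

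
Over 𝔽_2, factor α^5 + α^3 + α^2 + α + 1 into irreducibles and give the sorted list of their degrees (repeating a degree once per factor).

Write h(α) = α^5 + α^3 + α^2 + α + 1.
Roots in 𝔽_2: h(0) = 1; h(1) = 1.
Complete factorization: h(α) = (α^5 + α^3 + α^2 + α + 1).
Factor degrees with multiplicity: 5 = 5.

5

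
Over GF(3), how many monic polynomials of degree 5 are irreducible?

48

x^(3^5) − x is the product of all monic irreducibles of degree dividing 5; Möbius inversion gives N = (1/5) Σ μ(5/d)·3^d.
Divisors of 5: 1, 5; μ(5/d) for each: -1, 1.
Σ = − 3^1 + 3^5 = 240.
N = 240/5 = 48.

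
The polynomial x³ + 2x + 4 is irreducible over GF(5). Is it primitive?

No

Write f(x) = x³ + 2x + 4.
|GF(5^3)^×| = 5^3 − 1 = 124. Prime factorization: 124 = 2^2·31.
f is primitive ⇔ x has order 124 in GF(5)[x]/(f), i.e. x^(124/q) ≠ 1 for each prime q | 124.
x^(62) mod f = 1
x^(4) mod f = 3x² + x.
Since x^(62) = 1, the order of x divides 62 < 124; not primitive.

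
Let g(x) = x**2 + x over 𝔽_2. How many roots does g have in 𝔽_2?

2

Evaluate at each of the 2 elements of 𝔽_2:
g(0) = 0 → root; g(1) = 0 → root.
Roots: {0, 1}.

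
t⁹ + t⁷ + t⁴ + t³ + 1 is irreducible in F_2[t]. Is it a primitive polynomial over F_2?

No

Write f(t) = t⁹ + t⁷ + t⁴ + t³ + 1.
|GF(2^9)^×| = 2^9 − 1 = 511. Prime factorization: 511 = 7·73.
f is primitive ⇔ t has order 511 in GF(2)[t]/(f), i.e. t^(511/q) ≠ 1 for each prime q | 511.
t^(73) mod f = 1
t^(7) mod f = t⁷.
Since t^(73) = 1, the order of t divides 73 < 511; not primitive.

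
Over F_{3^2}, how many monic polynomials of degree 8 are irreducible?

5380020

By the necklace-counting formula, N_9(8) = (1/8) Σ_{d|8} μ(8/d)·9^d.
Divisors of 8: 1, 2, 4, 8; μ(8/d) for each: 0, 0, -1, 1.
Σ = − 9^4 + 9^8 = 43040160.
N = 43040160/8 = 5380020.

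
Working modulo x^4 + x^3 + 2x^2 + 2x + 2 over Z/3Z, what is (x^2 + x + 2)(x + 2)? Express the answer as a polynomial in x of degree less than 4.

x^3 + x + 1

Multiply in Z/3Z[x]: (x^2 + x + 2)·(x + 2) = x^3 + x + 1.
Reduced: x^3 + x + 1.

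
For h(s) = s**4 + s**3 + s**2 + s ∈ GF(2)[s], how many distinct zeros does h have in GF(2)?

2

Evaluate at each of the 2 elements of GF(2):
h(0) = 0 → root; h(1) = 0 → root.
Roots: {0, 1}.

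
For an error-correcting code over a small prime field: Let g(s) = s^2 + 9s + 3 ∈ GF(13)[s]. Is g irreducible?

No

Check each element of GF(13) for a root: g(0)=3, g(1)=0, g(2)=12, g(3)=0, g(4)=3, g(5)=8, g(6)=2, g(7)=11, g(8)=9, g(9)=9, g(10)=11, g(11)=2, g(12)=8.
g(1) = 0, so (s − 1) divides g(s); g is reducible.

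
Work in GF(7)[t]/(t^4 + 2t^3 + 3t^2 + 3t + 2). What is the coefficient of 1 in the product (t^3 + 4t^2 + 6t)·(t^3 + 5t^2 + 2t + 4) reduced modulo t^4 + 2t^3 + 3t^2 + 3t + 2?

6

Multiply in GF(7)[t]: (t^3 + 4t^2 + 6t)·(t^3 + 5t^2 + 2t + 4) = t^6 + 2t^5 + 3t.
Reduce using t^4 ≡ 5t^3 + 4t^2 + 4t + 5 (mod t^4 + 2t^3 + 3t^2 + 3t + 2).
Reduced: 3t^3 + 5t + 6.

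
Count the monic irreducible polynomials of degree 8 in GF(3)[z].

810

The number of monic irreducibles of degree 8 over GF(3) is (1/8)·Σ_{d∣8} μ(8/d) 3^d.
Divisors of 8: 1, 2, 4, 8; μ(8/d) for each: 0, 0, -1, 1.
Σ = − 3^4 + 3^8 = 6480.
N = 6480/8 = 810.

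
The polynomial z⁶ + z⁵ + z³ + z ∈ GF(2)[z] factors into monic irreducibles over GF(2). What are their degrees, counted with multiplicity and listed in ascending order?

Write g(z) = z⁶ + z⁵ + z³ + z.
Roots in GF(2): g(0) = 0 → root; g(1) = 0 → root.
Linear factors from roots: (z), (z + 1).
Complete factorization: g(z) = (z)·(z + 1)·(z⁴ + z + 1).
Factor degrees with multiplicity: 1 + 1 + 4 = 6.

1, 1, 4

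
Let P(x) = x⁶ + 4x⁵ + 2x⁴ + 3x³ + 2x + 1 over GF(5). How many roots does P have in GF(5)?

1

Evaluate at each of the 5 elements of GF(5):
P(0) = 1; P(1) = 3; P(2) = 3; P(3) = 1; P(4) = 0 → root.
Roots: {4}.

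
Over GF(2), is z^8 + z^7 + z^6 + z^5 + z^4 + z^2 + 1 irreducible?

Yes

Write h(z) = z^8 + z^7 + z^6 + z^5 + z^4 + z^2 + 1.
Check for roots in GF(2): h(0) = 1; h(1) = 1.
No roots, so no linear factors.
Monic irreducibles of degree 2 over GF(2): z^2 + z + 1.
None of them divide h (all give nonzero remainder).
Monic irreducibles of degree 3 over GF(2): z^3 + z + 1, z^3 + z^2 + 1.
None of them divide h (all give nonzero remainder).
Monic irreducibles of degree 4 over GF(2): z^4 + z + 1, z^4 + z^3 + 1, z^4 + z^3 + z^2 + z + 1.
None of them divide h (all give nonzero remainder).
No irreducible factor of degree ≤ 4 exists, so h is irreducible over GF(2).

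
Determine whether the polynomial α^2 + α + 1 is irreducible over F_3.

No

Write f(α) = α^2 + α + 1.
Check for roots in F_3: f(0) = 1; f(1) = 0 → root; f(2) = 1.
f(1) = 0, so (α − 1) divides f(α); f is reducible.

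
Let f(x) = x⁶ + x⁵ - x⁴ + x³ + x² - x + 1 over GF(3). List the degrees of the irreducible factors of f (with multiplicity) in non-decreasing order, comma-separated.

1, 2, 3

Roots in GF(3): f(0) = 1; f(1) = 0 → root; f(2) = 1.
Linear factors from roots: (x - 1).
Complete factorization: f(x) = (x - 1)·(x² - x - 1)·(x³ - x + 1).
Factor degrees with multiplicity: 1 + 2 + 3 = 6.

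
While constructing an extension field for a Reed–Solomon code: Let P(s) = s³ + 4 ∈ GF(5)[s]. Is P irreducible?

Check for roots in GF(5): P(0) = 4; P(1) = 0 → root; P(2) = 2; P(3) = 1; P(4) = 3.
P(1) = 0, so (s − 1) divides P(s); P is reducible.

No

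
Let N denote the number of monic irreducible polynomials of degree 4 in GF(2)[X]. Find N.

3

Gauss's count: N_{2}(4) = (1/4) Σ_{d|4} μ(4/d)·2^d.
Divisors of 4: 1, 2, 4; μ(4/d) for each: 0, -1, 1.
Σ = − 2^2 + 2^4 = 12.
N = 12/4 = 3.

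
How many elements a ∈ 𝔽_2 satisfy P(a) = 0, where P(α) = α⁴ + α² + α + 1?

Evaluate at each of the 2 elements of 𝔽_2:
P(0) = 1; P(1) = 0 → root.
Roots: {1}.

1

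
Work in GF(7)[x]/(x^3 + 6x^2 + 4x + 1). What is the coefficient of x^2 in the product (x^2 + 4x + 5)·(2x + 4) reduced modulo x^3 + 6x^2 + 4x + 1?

Multiply in GF(7)[x]: (x^2 + 4x + 5)·(2x + 4) = 2x^3 + 5x^2 + 5x + 6.
Reduce using x^3 ≡ x^2 + 3x + 6 (mod x^3 + 6x^2 + 4x + 1).
Reduced: 4x + 4.

0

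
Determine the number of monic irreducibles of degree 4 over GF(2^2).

The number of monic irreducibles of degree 4 over GF(4) is (1/4)·Σ_{d∣4} μ(4/d) 4^d.
Divisors of 4: 1, 2, 4; μ(4/d) for each: 0, -1, 1.
Σ = − 4^2 + 4^4 = 240.
N = 240/4 = 60.

60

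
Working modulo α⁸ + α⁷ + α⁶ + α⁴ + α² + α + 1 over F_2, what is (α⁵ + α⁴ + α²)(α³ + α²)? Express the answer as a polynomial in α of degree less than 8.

Multiply in F_2[α]: (α⁵ + α⁴ + α²)·(α³ + α²) = α⁸ + α⁶ + α⁵ + α⁴.
Reduce using α⁸ ≡ α⁷ + α⁶ + α⁴ + α² + α + 1 (mod α⁸ + α⁷ + α⁶ + α⁴ + α² + α + 1).
Reduced: α⁷ + α⁵ + α² + α + 1.

α^7 + α^5 + α^2 + α + 1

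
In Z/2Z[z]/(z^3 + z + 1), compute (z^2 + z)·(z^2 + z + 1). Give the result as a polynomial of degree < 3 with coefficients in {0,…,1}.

Multiply in Z/2Z[z]: (z^2 + z)·(z^2 + z + 1) = z^4 + z.
Reduce using z^3 ≡ z + 1 (mod z^3 + z + 1).
Reduced: z^2.

z^2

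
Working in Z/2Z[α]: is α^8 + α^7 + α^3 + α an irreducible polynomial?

Write m(α) = α^8 + α^7 + α^3 + α.
Check for roots in Z/2Z: m(0) = 0 → root; m(1) = 0 → root.
m(0) = 0, so (α) divides m(α); m is reducible.

No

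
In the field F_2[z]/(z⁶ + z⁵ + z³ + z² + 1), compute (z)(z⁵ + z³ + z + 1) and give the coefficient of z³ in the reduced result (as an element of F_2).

1

Multiply in F_2[z]: (z)·(z⁵ + z³ + z + 1) = z⁶ + z⁴ + z² + z.
Reduce using z⁶ ≡ z⁵ + z³ + z² + 1 (mod z⁶ + z⁵ + z³ + z² + 1).
Reduced: z⁵ + z⁴ + z³ + z + 1.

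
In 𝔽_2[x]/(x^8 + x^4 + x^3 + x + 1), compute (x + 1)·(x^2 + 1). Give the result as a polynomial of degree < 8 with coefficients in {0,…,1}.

Multiply in 𝔽_2[x]: (x + 1)·(x^2 + 1) = x^3 + x^2 + x + 1.
Reduced: x^3 + x^2 + x + 1.

x^3 + x^2 + x + 1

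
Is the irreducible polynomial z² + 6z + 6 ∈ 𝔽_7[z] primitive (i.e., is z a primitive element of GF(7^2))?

Write f(z) = z² + 6z + 6.
|GF(7^2)^×| = 7^2 − 1 = 48. Prime factorization: 48 = 2^4·3.
f is primitive ⇔ z has order 48 in GF(7)[z]/(f), i.e. z^(48/q) ≠ 1 for each prime q | 48.
z^(24) mod f = 6.
z^(16) mod f = 1
Since z^(16) = 1, the order of z divides 16 < 48; not primitive.

No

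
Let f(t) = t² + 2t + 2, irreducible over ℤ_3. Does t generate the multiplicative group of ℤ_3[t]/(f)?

|GF(3^2)^×| = 3^2 − 1 = 8. Prime factorization: 8 = 2^3.
f is primitive ⇔ t has order 8 in GF(3)[t]/(f), i.e. t^(8/q) ≠ 1 for each prime q | 8.
t^(4) mod f = 2.
None equal 1, so t has full order 8; f is primitive.

Yes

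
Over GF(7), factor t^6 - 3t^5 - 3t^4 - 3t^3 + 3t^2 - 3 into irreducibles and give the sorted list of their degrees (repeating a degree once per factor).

6

Write g(t) = t^6 - 3t^5 - 3t^4 - 3t^3 + 3t^2 - 3.
Complete factorization: g(t) = (t^6 - 3t^5 - 3t^4 - 3t^3 + 3t^2 - 3).
Factor degrees with multiplicity: 6 = 6.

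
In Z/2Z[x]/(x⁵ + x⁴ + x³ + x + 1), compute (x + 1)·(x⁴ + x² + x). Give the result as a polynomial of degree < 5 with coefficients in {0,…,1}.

1

Multiply in Z/2Z[x]: (x + 1)·(x⁴ + x² + x) = x⁵ + x⁴ + x³ + x.
Reduce using x⁵ ≡ x⁴ + x³ + x + 1 (mod x⁵ + x⁴ + x³ + x + 1).
Reduced: 1.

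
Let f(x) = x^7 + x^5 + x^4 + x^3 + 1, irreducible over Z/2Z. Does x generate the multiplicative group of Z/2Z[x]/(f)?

Yes

|GF(2^7)^×| = 2^7 − 1 = 127. Prime factorization: 127 = 127.
f is primitive ⇔ x has order 127 in GF(2)[x]/(f), i.e. x^(127/q) ≠ 1 for each prime q | 127.
x^(1) mod f = x.
None equal 1, so x has full order 127; f is primitive.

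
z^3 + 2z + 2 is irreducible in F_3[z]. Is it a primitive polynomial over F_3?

Write f(z) = z^3 + 2z + 2.
|GF(3^3)^×| = 3^3 − 1 = 26. Prime factorization: 26 = 2·13.
f is primitive ⇔ z has order 26 in GF(3)[z]/(f), i.e. z^(26/q) ≠ 1 for each prime q | 26.
z^(13) mod f = 1
z^(2) mod f = z^2.
Since z^(13) = 1, the order of z divides 13 < 26; not primitive.

No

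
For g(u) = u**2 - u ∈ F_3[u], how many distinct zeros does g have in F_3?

2

Evaluate at each of the 3 elements of F_3:
g(0) = 0 → root; g(1) = 0 → root; g(2) = 2.
Roots: {0, 1}.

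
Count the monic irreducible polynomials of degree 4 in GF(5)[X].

By the necklace-counting formula, N_5(4) = (1/4) Σ_{d|4} μ(4/d)·5^d.
Divisors of 4: 1, 2, 4; μ(4/d) for each: 0, -1, 1.
Σ = − 5^2 + 5^4 = 600.
N = 600/4 = 150.

150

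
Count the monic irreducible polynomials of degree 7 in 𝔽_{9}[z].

683280

By the necklace-counting formula, N_9(7) = (1/7) Σ_{d|7} μ(7/d)·9^d.
Divisors of 7: 1, 7; μ(7/d) for each: -1, 1.
Σ = − 9^1 + 9^7 = 4782960.
N = 4782960/7 = 683280.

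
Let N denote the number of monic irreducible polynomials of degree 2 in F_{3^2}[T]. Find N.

By the necklace-counting formula, N_9(2) = (1/2) Σ_{d|2} μ(2/d)·9^d.
Divisors of 2: 1, 2; μ(2/d) for each: -1, 1.
Σ = − 9^1 + 9^2 = 72.
N = 72/2 = 36.

36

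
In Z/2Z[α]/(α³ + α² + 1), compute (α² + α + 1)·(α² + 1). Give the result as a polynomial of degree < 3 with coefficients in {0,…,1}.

1

Multiply in Z/2Z[α]: (α² + α + 1)·(α² + 1) = α⁴ + α³ + α + 1.
Reduce using α³ ≡ α² + 1 (mod α³ + α² + 1).
Reduced: 1.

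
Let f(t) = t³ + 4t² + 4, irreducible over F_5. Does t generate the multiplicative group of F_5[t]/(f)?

|GF(5^3)^×| = 5^3 − 1 = 124. Prime factorization: 124 = 2^2·31.
f is primitive ⇔ t has order 124 in GF(5)[t]/(f), i.e. t^(124/q) ≠ 1 for each prime q | 124.
t^(62) mod f = 1
t^(4) mod f = t² + t + 1.
Since t^(62) = 1, the order of t divides 62 < 124; not primitive.

No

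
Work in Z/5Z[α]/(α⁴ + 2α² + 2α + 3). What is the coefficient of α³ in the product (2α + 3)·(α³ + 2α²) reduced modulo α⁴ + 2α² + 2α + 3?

2

Multiply in Z/5Z[α]: (2α + 3)·(α³ + 2α²) = 2α⁴ + 2α³ + α².
Reduce using α⁴ ≡ 3α² + 3α + 2 (mod α⁴ + 2α² + 2α + 3).
Reduced: 2α³ + 2α² + α + 4.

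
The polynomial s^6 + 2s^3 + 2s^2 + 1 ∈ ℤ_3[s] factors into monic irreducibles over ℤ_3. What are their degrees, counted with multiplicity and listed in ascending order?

Write g(s) = s^6 + 2s^3 + 2s^2 + 1.
Roots in ℤ_3: g(0) = 1; g(1) = 0 → root; g(2) = 2.
Linear factors from roots: (s + 2).
Complete factorization: g(s) = (s + 2)·(s^2 + s + 2)·(s^3 + 2s + 1).
Factor degrees with multiplicity: 1 + 2 + 3 = 6.

1, 2, 3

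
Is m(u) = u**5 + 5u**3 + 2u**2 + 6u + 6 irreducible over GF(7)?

No

Check for roots in GF(7): m(0) = 6; m(1) = 6; m(2) = 0 → root; m(3) = 0 → root; m(4) = 6; m(5) = 0 → root; m(6) = 3.
m(2) = 0, so (u − 2) divides m(u); m is reducible.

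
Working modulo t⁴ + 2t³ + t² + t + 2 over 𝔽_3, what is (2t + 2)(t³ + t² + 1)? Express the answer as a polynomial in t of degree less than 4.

1

Multiply in 𝔽_3[t]: (2t + 2)·(t³ + t² + 1) = 2t⁴ + t³ + 2t² + 2t + 2.
Reduce using t⁴ ≡ t³ + 2t² + 2t + 1 (mod t⁴ + 2t³ + t² + t + 2).
Reduced: 1.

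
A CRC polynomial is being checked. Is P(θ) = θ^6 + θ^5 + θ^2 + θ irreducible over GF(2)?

No

Check for roots in GF(2): P(0) = 0 → root; P(1) = 0 → root.
P(0) = 0, so (θ) divides P(θ); P is reducible.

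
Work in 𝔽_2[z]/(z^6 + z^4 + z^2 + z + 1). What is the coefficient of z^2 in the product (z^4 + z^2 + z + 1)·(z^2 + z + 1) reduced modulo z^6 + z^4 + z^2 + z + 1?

Multiply in 𝔽_2[z]: (z^4 + z^2 + z + 1)·(z^2 + z + 1) = z^6 + z^5 + z^2 + 1.
Reduce using z^6 ≡ z^4 + z^2 + z + 1 (mod z^6 + z^4 + z^2 + z + 1).
Reduced: z^5 + z^4 + z.

0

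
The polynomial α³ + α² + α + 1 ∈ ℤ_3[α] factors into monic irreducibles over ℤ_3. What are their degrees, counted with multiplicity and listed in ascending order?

1, 2

Write g(α) = α³ + α² + α + 1.
Roots in ℤ_3: g(0) = 1; g(1) = 1; g(2) = 0 → root.
Linear factors from roots: (α + 1).
Complete factorization: g(α) = (α + 1)·(α² + 1).
Factor degrees with multiplicity: 1 + 2 = 3.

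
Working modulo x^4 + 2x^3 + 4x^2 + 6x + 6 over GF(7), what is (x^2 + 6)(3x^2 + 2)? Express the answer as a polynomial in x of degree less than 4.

Multiply in GF(7)[x]: (x^2 + 6)·(3x^2 + 2) = 3x^4 + 6x^2 + 5.
Reduce using x^4 ≡ 5x^3 + 3x^2 + x + 1 (mod x^4 + 2x^3 + 4x^2 + 6x + 6).
Reduced: x^3 + x^2 + 3x + 1.

x^3 + x^2 + 3x + 1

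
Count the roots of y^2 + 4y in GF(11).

Write h(y) = y^2 + 4y.
Evaluate at each of the 11 elements of GF(11):
h(0) = 0 → root; h(1) = 5; h(2) = 1; h(3) = 10; h(4) = 10; h(5) = 1; h(6) = 5; h(7) = 0 → root; h(8) = 8; h(9) = 7; h(10) = 8.
Roots: {0, 7}.

2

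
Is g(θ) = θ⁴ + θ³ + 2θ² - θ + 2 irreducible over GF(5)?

Check for roots in GF(5): g(0) = 2; g(1) = 0 → root; g(2) = 2; g(3) = 0 → root; g(4) = 0 → root.
g(1) = 0, so (θ − 1) divides g(θ); g is reducible.

No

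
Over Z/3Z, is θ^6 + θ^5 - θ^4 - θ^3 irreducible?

No

Write h(θ) = θ^6 + θ^5 - θ^4 - θ^3.
Check for roots in Z/3Z: h(0) = 0 → root; h(1) = 0 → root; h(2) = 0 → root.
h(0) = 0, so (θ) divides h(θ); h is reducible.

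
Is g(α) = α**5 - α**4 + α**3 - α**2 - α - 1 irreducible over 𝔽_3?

Check for roots in 𝔽_3: g(0) = 2; g(1) = 1; g(2) = 2.
No roots, so no linear factors.
Monic irreducibles of degree 2 over GF(3): α**2 + 1, α**2 + α - 1, α**2 - α - 1.
None of them divide g (all give nonzero remainder).
No irreducible factor of degree ≤ 2 exists, so g is irreducible over GF(3).

Yes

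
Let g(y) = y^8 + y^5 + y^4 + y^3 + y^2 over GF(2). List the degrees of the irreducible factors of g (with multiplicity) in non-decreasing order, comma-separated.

1, 1, 2, 4

Roots in GF(2): g(0) = 0 → root; g(1) = 1.
Linear factors from roots: (y).
Complete factorization: g(y) = (y)^2·(y^2 + y + 1)·(y^4 + y^3 + 1).
Factor degrees with multiplicity: 1 + 1 + 2 + 4 = 8.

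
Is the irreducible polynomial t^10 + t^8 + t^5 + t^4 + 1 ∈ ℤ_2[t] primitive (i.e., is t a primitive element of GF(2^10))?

Write f(t) = t^10 + t^8 + t^5 + t^4 + 1.
|GF(2^10)^×| = 2^10 − 1 = 1023. Prime factorization: 1023 = 3·11·31.
f is primitive ⇔ t has order 1023 in GF(2)[t]/(f), i.e. t^(1023/q) ≠ 1 for each prime q | 1023.
t^(341) mod f = t^5 + t^4.
t^(93) mod f = t^9 + t^8 + t^7 + t^5 + t^2.
t^(33) mod f = t^7 + t^5 + t^4 + t^2 + t + 1.
None equal 1, so t has full order 1023; f is primitive.

Yes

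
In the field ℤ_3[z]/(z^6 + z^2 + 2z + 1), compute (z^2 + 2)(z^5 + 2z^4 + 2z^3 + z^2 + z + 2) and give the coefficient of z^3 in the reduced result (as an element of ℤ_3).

Multiply in ℤ_3[z]: (z^2 + 2)·(z^5 + 2z^4 + 2z^3 + z^2 + z + 2) = z^7 + 2z^6 + z^5 + 2z^4 + 2z^3 + z^2 + 2z + 1.
Reduce using z^6 ≡ 2z^2 + z + 2 (mod z^6 + z^2 + 2z + 1).
Reduced: z^5 + 2z^4 + z^3 + 2.

1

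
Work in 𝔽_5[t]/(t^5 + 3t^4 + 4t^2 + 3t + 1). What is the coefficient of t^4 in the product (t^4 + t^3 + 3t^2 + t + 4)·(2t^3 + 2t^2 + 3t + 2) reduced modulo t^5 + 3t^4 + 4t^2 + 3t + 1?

Multiply in 𝔽_5[t]: (t^4 + t^3 + 3t^2 + t + 4)·(2t^3 + 2t^2 + 3t + 2) = 2t^7 + 4t^6 + t^5 + 3t^4 + t^3 + 2t^2 + 4t + 3.
Reduce using t^5 ≡ 2t^4 + t^2 + 2t + 4 (mod t^5 + 3t^4 + 4t^2 + 3t + 1).
Reduced: 4t^4 + 3t^3 + 3t^2 + 1.

4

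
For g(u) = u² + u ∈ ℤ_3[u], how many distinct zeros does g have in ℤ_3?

Evaluate at each of the 3 elements of ℤ_3:
g(0) = 0 → root; g(1) = 2; g(2) = 0 → root.
Roots: {0, 2}.

2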